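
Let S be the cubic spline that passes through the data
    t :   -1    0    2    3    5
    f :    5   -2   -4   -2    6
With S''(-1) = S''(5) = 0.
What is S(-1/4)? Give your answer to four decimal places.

-0.5640

Write σ_i for S''(x_i). With h_i = 1, 2, 1, 2 and divided differences Δ_i = -7, -1, 2, 4, the continuity of S' gives the tridiagonal system
  1·σ_0 + 6·σ_1 + 2·σ_2 = 6(Δ_1 - Δ_0) = 36
  2·σ_1 + 6·σ_2 + 1·σ_3 = 6(Δ_2 - Δ_1) = 18
  1·σ_2 + 6·σ_3 + 2·σ_4 = 6(Δ_3 - Δ_2) = 12
Natural end conditions: σ_0 = σ_4 = 0.
Solving: σ_0 = 0, σ_1 = 178/31, σ_2 = 24/31, σ_3 = 58/31, σ_4 = 0.
On [-1, 0], S(t) = 5 - 740/93·(t + 1) + 0·(t + 1)² + 89/93·(t + 1)³.
With (t + 1) = 3/4: S(-1/4) = -1119/1984.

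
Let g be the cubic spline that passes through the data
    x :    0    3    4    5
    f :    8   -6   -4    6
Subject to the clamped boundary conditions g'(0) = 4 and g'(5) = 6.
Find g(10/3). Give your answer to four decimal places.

-6.5543

With σ_i denoting the second derivative at x_i, h_i = 3, 1, 1, and Δ_i = (y_(i+1) − y_i)/h_i = -14/3, 2, 10:
  3·σ_0 + 8·σ_1 + 1·σ_2 = 6(Δ_1 - Δ_0) = 40
  1·σ_1 + 4·σ_2 + 1·σ_3 = 6(Δ_2 - Δ_1) = 48
Clamped end conditions give two more equations: 2h_0·σ_0 + h_0·σ_1 = 6(Δ_0 - g'(0)) = -52 and h_2·σ_2 + 2h_2·σ_3 = 6(g'(5) - Δ_2) = -24.
Hence σ_0 = -1096/87, σ_1 = 228/29, σ_2 = 432/29, σ_3 = -564/29.
On [3, 4], g(x) = -6 - 90/29·(x - 3) + 114/29·(x - 3)² + 34/29·(x - 3)³.
With (x - 3) = 1/3: g(10/3) = -5132/783.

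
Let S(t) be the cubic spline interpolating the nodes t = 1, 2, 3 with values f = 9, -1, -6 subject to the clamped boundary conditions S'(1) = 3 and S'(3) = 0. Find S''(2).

Let σ_i = S''(x_i). Step sizes h_i = 1, 1; slopes of the chords Δ_i = (y_(i+1) - y_i)/h_i = -10, -5.
  1·σ_0 + 4·σ_1 + 1·σ_2 = 6(Δ_1 - Δ_0) = 30
Clamped end conditions give two more equations: 2h_0·σ_0 + h_0·σ_1 = 6(Δ_0 - S'(1)) = -78 and h_1·σ_1 + 2h_1·σ_2 = 6(S'(3) - Δ_1) = 30.
Solving: σ_0 = -48, σ_1 = 18, σ_2 = 6.

18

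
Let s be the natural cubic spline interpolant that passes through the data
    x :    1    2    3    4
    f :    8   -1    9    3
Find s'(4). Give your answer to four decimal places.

Put M_i = s'' at the i-th knot. Here h = (1, 1, 1) and Δ = (-9, 10, -6), so the interior equations h_(i-1)·M_(i-1) + 2(h_(i-1)+h_i)·M_i + h_i·M_(i+1) = 6(Δ_i − Δ_(i-1)) read
  1·M_0 + 4·M_1 + 1·M_2 = 6(Δ_1 - Δ_0) = 114
  1·M_1 + 4·M_2 + 1·M_3 = 6(Δ_2 - Δ_1) = -96
Natural end conditions: M_0 = M_3 = 0.
Forward elimination and back-substitution give M_0 = 0, M_1 = 184/5, M_2 = -166/5, M_3 = 0.
On [3, 4], s'(x) = b_2 + 2c_2·(x - 3) + 3d_2·(x - 3)² with b_2 = Δ_2 - h_2(2M_2 + M_3)/6 = 76/15, c_2 = M_2/2 = -83/5, d_2 = (M_3 - M_2)/(6h_2) = 83/15. So s'(4) = -173/15.

-11.5333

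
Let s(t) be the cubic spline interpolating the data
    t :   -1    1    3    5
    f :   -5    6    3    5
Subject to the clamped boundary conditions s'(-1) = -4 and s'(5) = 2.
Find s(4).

3

Put σ_i = s'' at the i-th knot. Here h = (2, 2, 2) and Δ = (11/2, -3/2, 1), so the interior equations h_(i-1)·σ_(i-1) + 2(h_(i-1)+h_i)·σ_i + h_i·σ_(i+1) = 6(Δ_i − Δ_(i-1)) read
  2·σ_0 + 8·σ_1 + 2·σ_2 = 6(Δ_1 - Δ_0) = -42
  2·σ_1 + 8·σ_2 + 2·σ_3 = 6(Δ_2 - Δ_1) = 15
Clamped end conditions give two more equations: 2h_0·σ_0 + h_0·σ_1 = 6(Δ_0 - s'(-1)) = 57 and h_2·σ_2 + 2h_2·σ_3 = 6(s'(5) - Δ_2) = 6.
Solving the tridiagonal system: σ_0 = 20, σ_1 = -23/2, σ_2 = 5, σ_3 = -1.
On [3, 5], s(t) = 3 - 2·(t - 3) + 5/2·(t - 3)² - 1/2·(t - 3)³.
With (t - 3) = 1: s(4) = 3.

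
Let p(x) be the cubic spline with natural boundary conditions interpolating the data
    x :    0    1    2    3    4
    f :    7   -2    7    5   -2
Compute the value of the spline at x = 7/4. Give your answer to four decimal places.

Put σ_i = p'' at the i-th knot. Here h = (1, 1, 1, 1) and Δ = (-9, 9, -2, -7), so the interior equations h_(i-1)·σ_(i-1) + 2(h_(i-1)+h_i)·σ_i + h_i·σ_(i+1) = 6(Δ_i − Δ_(i-1)) read
  1·σ_0 + 4·σ_1 + 1·σ_2 = 6(Δ_1 - Δ_0) = 108
  1·σ_1 + 4·σ_2 + 1·σ_3 = 6(Δ_2 - Δ_1) = -66
  1·σ_2 + 4·σ_3 + 1·σ_4 = 6(Δ_3 - Δ_2) = -30
Natural end conditions: σ_0 = σ_4 = 0.
Forward elimination and back-substitution give σ_0 = 0, σ_1 = 927/28, σ_2 = -171/7, σ_3 = -39/28, σ_4 = 0.
On [1, 2], p(x) = -2 + 57/28·(x - 1) + 927/56·(x - 1)² - 537/56·(x - 1)³.
With (x - 1) = 3/4: p(7/4) = 17177/3584.

4.7927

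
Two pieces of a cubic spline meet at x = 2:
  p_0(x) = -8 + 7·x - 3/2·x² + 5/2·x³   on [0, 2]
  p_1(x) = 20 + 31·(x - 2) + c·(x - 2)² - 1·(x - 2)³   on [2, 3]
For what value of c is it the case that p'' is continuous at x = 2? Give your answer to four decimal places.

p_0''(x) = -3 + 15·x, so p_0''(2) = 27. On the right, p_1''(2) = 2c, so c = 27/2.

13.5000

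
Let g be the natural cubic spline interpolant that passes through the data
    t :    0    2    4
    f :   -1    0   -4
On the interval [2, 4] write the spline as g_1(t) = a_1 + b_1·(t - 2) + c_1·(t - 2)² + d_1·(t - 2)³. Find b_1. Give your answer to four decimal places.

With M_i denoting the second derivative at x_i, h_i = 2, 2, and Δ_i = (y_(i+1) − y_i)/h_i = 1/2, -2:
  2·M_0 + 8·M_1 + 2·M_2 = 6(Δ_1 - Δ_0) = -15
Natural end conditions: M_0 = M_2 = 0.
Hence M_0 = 0, M_1 = -15/8, M_2 = 0.
On [2, 4], with g_1(t) = a_1 + b_1·(t - 2) + c_1·(t - 2)² + d_1·(t - 2)³: c_1 = M_1/2 = -15/16, d_1 = (M_2 - M_1)/(6h_1) = 5/32, b_1 = Δ_1 - h_1(2M_1 + M_2)/6 = -3/4.

-0.7500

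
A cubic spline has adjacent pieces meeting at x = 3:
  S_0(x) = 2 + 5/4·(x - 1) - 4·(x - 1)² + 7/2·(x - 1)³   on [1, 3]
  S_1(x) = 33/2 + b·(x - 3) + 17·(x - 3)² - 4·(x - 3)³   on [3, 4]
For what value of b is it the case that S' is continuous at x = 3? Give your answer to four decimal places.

S_0'(x) = 5/4 - 8·(x - 1) + 21/2·(x - 1)², so S_0'(3) = 109/4. On the right, S_1'(3) = b, so b = 109/4.

27.2500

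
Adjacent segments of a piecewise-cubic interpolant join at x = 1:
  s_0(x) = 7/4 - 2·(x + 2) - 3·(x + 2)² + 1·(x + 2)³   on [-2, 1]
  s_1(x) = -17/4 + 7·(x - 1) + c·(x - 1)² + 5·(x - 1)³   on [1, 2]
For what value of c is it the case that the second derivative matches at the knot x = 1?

6

s_0''(x) = -6 + 6·(x + 2), so s_0''(1) = 12. On the right, s_1''(1) = 2c, so c = 6.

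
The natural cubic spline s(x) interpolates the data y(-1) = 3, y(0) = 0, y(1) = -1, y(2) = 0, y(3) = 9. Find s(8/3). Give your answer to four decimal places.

5.3968

Put M_i = s'' at the i-th knot. Here h = (1, 1, 1, 1) and Δ = (-3, -1, 1, 9), so the interior equations h_(i-1)·M_(i-1) + 2(h_(i-1)+h_i)·M_i + h_i·M_(i+1) = 6(Δ_i − Δ_(i-1)) read
  1·M_0 + 4·M_1 + 1·M_2 = 6(Δ_1 - Δ_0) = 12
  1·M_1 + 4·M_2 + 1·M_3 = 6(Δ_2 - Δ_1) = 12
  1·M_2 + 4·M_3 + 1·M_4 = 6(Δ_3 - Δ_2) = 48
Natural end conditions: M_0 = M_4 = 0.
Hence M_0 = 0, M_1 = 45/14, M_2 = -6/7, M_3 = 171/14, M_4 = 0.
On [2, 3], s(x) = 0 + 69/14·(x - 2) + 171/28·(x - 2)² - 57/28·(x - 2)³.
With (x - 2) = 2/3: s(8/3) = 340/63.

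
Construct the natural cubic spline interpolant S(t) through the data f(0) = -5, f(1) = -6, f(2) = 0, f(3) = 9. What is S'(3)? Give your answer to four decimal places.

9.3333

Write σ_i for S''(x_i). With h_i = 1, 1, 1 and divided differences Δ_i = -1, 6, 9, the continuity of S' gives the tridiagonal system
  1·σ_0 + 4·σ_1 + 1·σ_2 = 6(Δ_1 - Δ_0) = 42
  1·σ_1 + 4·σ_2 + 1·σ_3 = 6(Δ_2 - Δ_1) = 18
Natural end conditions: σ_0 = σ_3 = 0.
Solving: σ_0 = 0, σ_1 = 10, σ_2 = 2, σ_3 = 0.
On [2, 3], S'(t) = b_2 + 2c_2·(t - 2) + 3d_2·(t - 2)² with b_2 = Δ_2 - h_2(2σ_2 + σ_3)/6 = 25/3, c_2 = σ_2/2 = 1, d_2 = (σ_3 - σ_2)/(6h_2) = -1/3. So S'(3) = 28/3.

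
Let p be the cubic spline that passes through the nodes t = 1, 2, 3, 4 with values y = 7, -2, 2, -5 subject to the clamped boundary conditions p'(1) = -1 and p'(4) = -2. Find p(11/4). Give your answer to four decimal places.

Let M_i = p''(x_i). Step sizes h_i = 1, 1, 1; slopes of the chords Δ_i = (y_(i+1) - y_i)/h_i = -9, 4, -7.
  1·M_0 + 4·M_1 + 1·M_2 = 6(Δ_1 - Δ_0) = 78
  1·M_1 + 4·M_2 + 1·M_3 = 6(Δ_2 - Δ_1) = -66
Clamped end conditions give two more equations: 2h_0·M_0 + h_0·M_1 = 6(Δ_0 - p'(1)) = -48 and h_2·M_2 + 2h_2·M_3 = 6(p'(4) - Δ_2) = 30.
Solving the tridiagonal system: M_0 = -652/15, M_1 = 584/15, M_2 = -514/15, M_3 = 482/15.
On [2, 3], p(t) = -2 - 49/15·(t - 2) + 292/15·(t - 2)² - 61/5·(t - 2)³.
With (t - 2) = 3/4: p(11/4) = 433/320.

1.3531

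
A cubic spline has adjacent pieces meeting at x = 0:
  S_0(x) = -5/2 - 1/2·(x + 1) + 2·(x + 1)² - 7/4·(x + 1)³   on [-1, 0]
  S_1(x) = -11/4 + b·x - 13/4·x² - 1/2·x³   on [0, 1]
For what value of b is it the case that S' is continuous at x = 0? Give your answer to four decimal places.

S_0'(x) = -1/2 + 4·(x + 1) - 21/4·(x + 1)², so S_0'(0) = -7/4. On the right, S_1'(0) = b, so b = -7/4.

-1.7500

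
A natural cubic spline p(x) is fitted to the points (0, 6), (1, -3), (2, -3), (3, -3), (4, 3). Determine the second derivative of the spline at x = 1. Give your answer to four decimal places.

Let m_i = p''(x_i). Step sizes h_i = 1, 1, 1, 1; slopes of the chords Δ_i = (y_(i+1) - y_i)/h_i = -9, 0, 0, 6.
  1·m_0 + 4·m_1 + 1·m_2 = 6(Δ_1 - Δ_0) = 54
  1·m_1 + 4·m_2 + 1·m_3 = 6(Δ_2 - Δ_1) = 0
  1·m_2 + 4·m_3 + 1·m_4 = 6(Δ_3 - Δ_2) = 36
Natural end conditions: m_0 = m_4 = 0.
Forward elimination and back-substitution give m_0 = 0, m_1 = 423/28, m_2 = -45/7, m_3 = 297/28, m_4 = 0.

15.1071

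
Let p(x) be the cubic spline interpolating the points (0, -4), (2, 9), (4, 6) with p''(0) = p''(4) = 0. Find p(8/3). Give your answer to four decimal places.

9.4815

Put σ_i = p'' at the i-th knot. Here h = (2, 2) and Δ = (13/2, -3/2), so the interior equations h_(i-1)·σ_(i-1) + 2(h_(i-1)+h_i)·σ_i + h_i·σ_(i+1) = 6(Δ_i − Δ_(i-1)) read
  2·σ_0 + 8·σ_1 + 2·σ_2 = 6(Δ_1 - Δ_0) = -48
Natural end conditions: σ_0 = σ_2 = 0.
Solving the tridiagonal system: σ_0 = 0, σ_1 = -6, σ_2 = 0.
On [2, 4], p(x) = 9 + 5/2·(x - 2) - 3·(x - 2)² + 1/2·(x - 2)³.
With (x - 2) = 2/3: p(8/3) = 256/27.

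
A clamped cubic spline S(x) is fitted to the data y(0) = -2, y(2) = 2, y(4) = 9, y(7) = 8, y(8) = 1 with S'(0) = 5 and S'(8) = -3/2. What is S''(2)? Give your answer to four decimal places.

Let σ_i = S''(x_i). Step sizes h_i = 2, 2, 3, 1; slopes of the chords Δ_i = (y_(i+1) - y_i)/h_i = 2, 7/2, -1/3, -7.
  2·σ_0 + 8·σ_1 + 2·σ_2 = 6(Δ_1 - Δ_0) = 9
  2·σ_1 + 10·σ_2 + 3·σ_3 = 6(Δ_2 - Δ_1) = -23
  3·σ_2 + 8·σ_3 + 1·σ_4 = 6(Δ_3 - Δ_2) = -40
Clamped end conditions give two more equations: 2h_0·σ_0 + h_0·σ_1 = 6(Δ_0 - S'(0)) = -18 and h_3·σ_3 + 2h_3·σ_4 = 6(S'(8) - Δ_3) = 33.
Hence σ_0 = -847/144, σ_1 = 199/72, σ_2 = -97/144, σ_3 = -523/72, σ_4 = 2899/144.

2.7639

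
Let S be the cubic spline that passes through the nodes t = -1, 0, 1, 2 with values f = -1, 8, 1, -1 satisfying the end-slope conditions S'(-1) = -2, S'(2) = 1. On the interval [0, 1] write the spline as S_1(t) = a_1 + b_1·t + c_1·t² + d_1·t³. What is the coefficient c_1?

-21

Put σ_i = S'' at the i-th knot. Here h = (1, 1, 1) and Δ = (9, -7, -2), so the interior equations h_(i-1)·σ_(i-1) + 2(h_(i-1)+h_i)·σ_i + h_i·σ_(i+1) = 6(Δ_i − Δ_(i-1)) read
  1·σ_0 + 4·σ_1 + 1·σ_2 = 6(Δ_1 - Δ_0) = -96
  1·σ_1 + 4·σ_2 + 1·σ_3 = 6(Δ_2 - Δ_1) = 30
Clamped end conditions give two more equations: 2h_0·σ_0 + h_0·σ_1 = 6(Δ_0 - S'(-1)) = 66 and h_2·σ_2 + 2h_2·σ_3 = 6(S'(2) - Δ_2) = 18.
Hence σ_0 = 54, σ_1 = -42, σ_2 = 18, σ_3 = 0.
On [0, 1], with S_1(t) = a_1 + b_1·t + c_1·t² + d_1·t³: c_1 = σ_1/2 = -21, d_1 = (σ_2 - σ_1)/(6h_1) = 10, b_1 = Δ_1 - h_1(2σ_1 + σ_2)/6 = 4.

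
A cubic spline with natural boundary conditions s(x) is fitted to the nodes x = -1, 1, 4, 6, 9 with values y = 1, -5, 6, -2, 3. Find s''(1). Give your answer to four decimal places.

6.2345

Put m_i = s'' at the i-th knot. Here h = (2, 3, 2, 3) and Δ = (-3, 11/3, -4, 5/3), so the interior equations h_(i-1)·m_(i-1) + 2(h_(i-1)+h_i)·m_i + h_i·m_(i+1) = 6(Δ_i − Δ_(i-1)) read
  2·m_0 + 10·m_1 + 3·m_2 = 6(Δ_1 - Δ_0) = 40
  3·m_1 + 10·m_2 + 2·m_3 = 6(Δ_2 - Δ_1) = -46
  2·m_2 + 10·m_3 + 3·m_4 = 6(Δ_3 - Δ_2) = 34
Natural end conditions: m_0 = m_4 = 0.
Hence m_0 = 0, m_1 = 904/145, m_2 = -216/29, m_3 = 709/145, m_4 = 0.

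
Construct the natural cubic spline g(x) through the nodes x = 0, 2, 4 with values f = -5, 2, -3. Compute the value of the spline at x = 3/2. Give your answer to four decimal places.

Let σ_i = g''(x_i). Step sizes h_i = 2, 2; slopes of the chords Δ_i = (y_(i+1) - y_i)/h_i = 7/2, -5/2.
  2·σ_0 + 8·σ_1 + 2·σ_2 = 6(Δ_1 - Δ_0) = -36
Natural end conditions: σ_0 = σ_2 = 0.
Solving: σ_0 = 0, σ_1 = -9/2, σ_2 = 0.
On [0, 2], g(x) = -5 + 5·x + 0·x² - 3/8·x³.
With x = 3/2: g(3/2) = 79/64.

1.2344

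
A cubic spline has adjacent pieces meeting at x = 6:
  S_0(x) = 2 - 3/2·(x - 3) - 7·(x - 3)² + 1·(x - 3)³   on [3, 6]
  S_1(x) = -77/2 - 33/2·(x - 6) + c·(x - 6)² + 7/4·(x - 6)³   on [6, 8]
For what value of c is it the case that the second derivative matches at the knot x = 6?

2

S_0''(x) = -14 + 6·(x - 3), so S_0''(6) = 4. On the right, S_1''(6) = 2c, so c = 2.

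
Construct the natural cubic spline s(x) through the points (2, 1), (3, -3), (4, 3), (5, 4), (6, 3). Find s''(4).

-12

Let σ_i = s''(x_i). Step sizes h_i = 1, 1, 1, 1; slopes of the chords Δ_i = (y_(i+1) - y_i)/h_i = -4, 6, 1, -1.
  1·σ_0 + 4·σ_1 + 1·σ_2 = 6(Δ_1 - Δ_0) = 60
  1·σ_1 + 4·σ_2 + 1·σ_3 = 6(Δ_2 - Δ_1) = -30
  1·σ_2 + 4·σ_3 + 1·σ_4 = 6(Δ_3 - Δ_2) = -12
Natural end conditions: σ_0 = σ_4 = 0.
Hence σ_0 = 0, σ_1 = 18, σ_2 = -12, σ_3 = 0, σ_4 = 0.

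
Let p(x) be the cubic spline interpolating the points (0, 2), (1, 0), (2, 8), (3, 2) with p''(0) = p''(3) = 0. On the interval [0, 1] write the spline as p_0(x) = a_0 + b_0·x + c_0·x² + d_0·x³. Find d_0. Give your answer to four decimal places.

3.6000

Write M_i for p''(x_i). With h_i = 1, 1, 1 and divided differences Δ_i = -2, 8, -6, the continuity of p' gives the tridiagonal system
  1·M_0 + 4·M_1 + 1·M_2 = 6(Δ_1 - Δ_0) = 60
  1·M_1 + 4·M_2 + 1·M_3 = 6(Δ_2 - Δ_1) = -84
Natural end conditions: M_0 = M_3 = 0.
Solving the tridiagonal system: M_0 = 0, M_1 = 108/5, M_2 = -132/5, M_3 = 0.
On [0, 1], with p_0(x) = a_0 + b_0·x + c_0·x² + d_0·x³: c_0 = M_0/2 = 0, d_0 = (M_1 - M_0)/(6h_0) = 18/5, b_0 = Δ_0 - h_0(2M_0 + M_1)/6 = -28/5.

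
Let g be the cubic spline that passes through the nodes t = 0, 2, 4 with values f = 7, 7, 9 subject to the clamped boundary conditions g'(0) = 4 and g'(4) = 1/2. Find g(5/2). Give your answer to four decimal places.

With m_i denoting the second derivative at x_i, h_i = 2, 2, and Δ_i = (y_(i+1) − y_i)/h_i = 0, 1:
  2·m_0 + 8·m_1 + 2·m_2 = 6(Δ_1 - Δ_0) = 6
Clamped end conditions give two more equations: 2h_0·m_0 + h_0·m_1 = 6(Δ_0 - g'(0)) = -24 and h_1·m_1 + 2h_1·m_2 = 6(g'(4) - Δ_1) = -3.
Solving the tridiagonal system: m_0 = -61/8, m_1 = 13/4, m_2 = -19/8.
On [2, 4], g(t) = 7 - 3/8·(t - 2) + 13/8·(t - 2)² - 15/32·(t - 2)³.
With (t - 2) = 1/2: g(5/2) = 1833/256.

7.1602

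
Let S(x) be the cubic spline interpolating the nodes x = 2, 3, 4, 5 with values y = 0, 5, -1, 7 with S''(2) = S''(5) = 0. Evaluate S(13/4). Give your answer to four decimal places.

Write σ_i for S''(x_i). With h_i = 1, 1, 1 and divided differences Δ_i = 5, -6, 8, the continuity of S' gives the tridiagonal system
  1·σ_0 + 4·σ_1 + 1·σ_2 = 6(Δ_1 - Δ_0) = -66
  1·σ_1 + 4·σ_2 + 1·σ_3 = 6(Δ_2 - Δ_1) = 84
Natural end conditions: σ_0 = σ_3 = 0.
Solving the tridiagonal system: σ_0 = 0, σ_1 = -116/5, σ_2 = 134/5, σ_3 = 0.
On [3, 4], S(x) = 5 - 41/15·(x - 3) - 58/5·(x - 3)² + 25/3·(x - 3)³.
With (x - 3) = 1/4: S(13/4) = 1191/320.

3.7219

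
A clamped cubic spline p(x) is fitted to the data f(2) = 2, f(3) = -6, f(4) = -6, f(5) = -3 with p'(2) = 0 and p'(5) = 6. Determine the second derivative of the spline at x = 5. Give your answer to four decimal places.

10.8000

Let M_i = p''(x_i). Step sizes h_i = 1, 1, 1; slopes of the chords Δ_i = (y_(i+1) - y_i)/h_i = -8, 0, 3.
  1·M_0 + 4·M_1 + 1·M_2 = 6(Δ_1 - Δ_0) = 48
  1·M_1 + 4·M_2 + 1·M_3 = 6(Δ_2 - Δ_1) = 18
Clamped end conditions give two more equations: 2h_0·M_0 + h_0·M_1 = 6(Δ_0 - p'(2)) = -48 and h_2·M_2 + 2h_2·M_3 = 6(p'(5) - Δ_2) = 18.
Forward elimination and back-substitution give M_0 = -174/5, M_1 = 108/5, M_2 = -18/5, M_3 = 54/5.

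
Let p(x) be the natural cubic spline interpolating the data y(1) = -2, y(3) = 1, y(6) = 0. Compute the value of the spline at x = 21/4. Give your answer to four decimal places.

With m_i denoting the second derivative at x_i, h_i = 2, 3, and Δ_i = (y_(i+1) − y_i)/h_i = 3/2, -1/3:
  2·m_0 + 10·m_1 + 3·m_2 = 6(Δ_1 - Δ_0) = -11
Natural end conditions: m_0 = m_2 = 0.
Hence m_0 = 0, m_1 = -11/10, m_2 = 0.
On [3, 6], p(x) = 1 + 23/30·(x - 3) - 11/20·(x - 3)² + 11/180·(x - 3)³.
With (x - 3) = 9/4: p(21/4) = 163/256.

0.6367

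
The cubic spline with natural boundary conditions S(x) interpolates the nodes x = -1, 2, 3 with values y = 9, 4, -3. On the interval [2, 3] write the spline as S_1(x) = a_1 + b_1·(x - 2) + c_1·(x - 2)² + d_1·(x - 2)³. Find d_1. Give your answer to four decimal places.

0.6667

With M_i denoting the second derivative at x_i, h_i = 3, 1, and Δ_i = (y_(i+1) − y_i)/h_i = -5/3, -7:
  3·M_0 + 8·M_1 + 1·M_2 = 6(Δ_1 - Δ_0) = -32
Natural end conditions: M_0 = M_2 = 0.
Forward elimination and back-substitution give M_0 = 0, M_1 = -4, M_2 = 0.
On [2, 3], with S_1(x) = a_1 + b_1·(x - 2) + c_1·(x - 2)² + d_1·(x - 2)³: c_1 = M_1/2 = -2, d_1 = (M_2 - M_1)/(6h_1) = 2/3, b_1 = Δ_1 - h_1(2M_1 + M_2)/6 = -17/3.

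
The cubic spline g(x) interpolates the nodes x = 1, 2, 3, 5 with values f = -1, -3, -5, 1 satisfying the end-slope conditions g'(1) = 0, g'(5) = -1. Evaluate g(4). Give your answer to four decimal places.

Let m_i = g''(x_i). Step sizes h_i = 1, 1, 2; slopes of the chords Δ_i = (y_(i+1) - y_i)/h_i = -2, -2, 3.
  1·m_0 + 4·m_1 + 1·m_2 = 6(Δ_1 - Δ_0) = 0
  1·m_1 + 6·m_2 + 2·m_3 = 6(Δ_2 - Δ_1) = 30
Clamped end conditions give two more equations: 2h_0·m_0 + h_0·m_1 = 6(Δ_0 - g'(1)) = -12 and h_2·m_2 + 2h_2·m_3 = 6(g'(5) - Δ_2) = -24.
Hence m_0 = -62/11, m_1 = -8/11, m_2 = 94/11, m_3 = -113/11.
On [3, 5], g(x) = -5 + 8/11·(x - 3) + 47/11·(x - 3)² - 69/44·(x - 3)³.
With (x - 3) = 1: g(4) = -69/44.

-1.5682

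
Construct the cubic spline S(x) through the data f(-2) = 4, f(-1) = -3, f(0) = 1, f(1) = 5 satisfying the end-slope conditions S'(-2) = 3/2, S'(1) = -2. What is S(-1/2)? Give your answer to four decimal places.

Put σ_i = S'' at the i-th knot. Here h = (1, 1, 1) and Δ = (-7, 4, 4), so the interior equations h_(i-1)·σ_(i-1) + 2(h_(i-1)+h_i)·σ_i + h_i·σ_(i+1) = 6(Δ_i − Δ_(i-1)) read
  1·σ_0 + 4·σ_1 + 1·σ_2 = 6(Δ_1 - Δ_0) = 66
  1·σ_1 + 4·σ_2 + 1·σ_3 = 6(Δ_2 - Δ_1) = 0
Clamped end conditions give two more equations: 2h_0·σ_0 + h_0·σ_1 = 6(Δ_0 - S'(-2)) = -51 and h_2·σ_2 + 2h_2·σ_3 = 6(S'(1) - Δ_2) = -36.
Solving the tridiagonal system: σ_0 = -584/15, σ_1 = 403/15, σ_2 = -38/15, σ_3 = -251/15.
On [-1, 0], S(x) = -3 - 68/15·(x + 1) + 403/30·(x + 1)² - 49/10·(x + 1)³.
With (x + 1) = 1/2: S(-1/2) = -121/48.

-2.5208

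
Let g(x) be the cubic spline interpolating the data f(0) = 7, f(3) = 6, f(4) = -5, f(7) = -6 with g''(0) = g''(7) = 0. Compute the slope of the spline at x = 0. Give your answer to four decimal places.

With σ_i denoting the second derivative at x_i, h_i = 3, 1, 3, and Δ_i = (y_(i+1) − y_i)/h_i = -1/3, -11, -1/3:
  3·σ_0 + 8·σ_1 + 1·σ_2 = 6(Δ_1 - Δ_0) = -64
  1·σ_1 + 8·σ_2 + 3·σ_3 = 6(Δ_2 - Δ_1) = 64
Natural end conditions: σ_0 = σ_3 = 0.
Forward elimination and back-substitution give σ_0 = 0, σ_1 = -64/7, σ_2 = 64/7, σ_3 = 0.
On [0, 3], g'(x) = b_0 + 2c_0·x + 3d_0·x² with b_0 = Δ_0 - h_0(2σ_0 + σ_1)/6 = 89/21, c_0 = σ_0/2 = 0, d_0 = (σ_1 - σ_0)/(6h_0) = -32/63. So g'(0) = 89/21.

4.2381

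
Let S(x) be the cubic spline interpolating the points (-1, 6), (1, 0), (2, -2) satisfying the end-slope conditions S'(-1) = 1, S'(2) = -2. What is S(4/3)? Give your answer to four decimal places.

-0.8148

Put m_i = S'' at the i-th knot. Here h = (2, 1) and Δ = (-3, -2), so the interior equations h_(i-1)·m_(i-1) + 2(h_(i-1)+h_i)·m_i + h_i·m_(i+1) = 6(Δ_i − Δ_(i-1)) read
  2·m_0 + 6·m_1 + 1·m_2 = 6(Δ_1 - Δ_0) = 6
Clamped end conditions give two more equations: 2h_0·m_0 + h_0·m_1 = 6(Δ_0 - S'(-1)) = -24 and h_1·m_1 + 2h_1·m_2 = 6(S'(2) - Δ_1) = 0.
Forward elimination and back-substitution give m_0 = -8, m_1 = 4, m_2 = -2.
On [1, 2], S(x) = 0 - 3·(x - 1) + 2·(x - 1)² - 1·(x - 1)³.
With (x - 1) = 1/3: S(4/3) = -22/27.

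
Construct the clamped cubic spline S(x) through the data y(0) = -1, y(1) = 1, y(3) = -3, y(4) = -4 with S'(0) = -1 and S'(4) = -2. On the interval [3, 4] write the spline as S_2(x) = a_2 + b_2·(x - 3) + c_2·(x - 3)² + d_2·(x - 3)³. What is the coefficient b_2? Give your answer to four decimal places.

Write m_i for S''(x_i). With h_i = 1, 2, 1 and divided differences Δ_i = 2, -2, -1, the continuity of S' gives the tridiagonal system
  1·m_0 + 6·m_1 + 2·m_2 = 6(Δ_1 - Δ_0) = -24
  2·m_1 + 6·m_2 + 1·m_3 = 6(Δ_2 - Δ_1) = 6
Clamped end conditions give two more equations: 2h_0·m_0 + h_0·m_1 = 6(Δ_0 - S'(0)) = 18 and h_2·m_2 + 2h_2·m_3 = 6(S'(4) - Δ_2) = -6.
Forward elimination and back-substitution give m_0 = 64/5, m_1 = -38/5, m_2 = 22/5, m_3 = -26/5.
On [3, 4], with S_2(x) = a_2 + b_2·(x - 3) + c_2·(x - 3)² + d_2·(x - 3)³: c_2 = m_2/2 = 11/5, d_2 = (m_3 - m_2)/(6h_2) = -8/5, b_2 = Δ_2 - h_2(2m_2 + m_3)/6 = -8/5.

-1.6000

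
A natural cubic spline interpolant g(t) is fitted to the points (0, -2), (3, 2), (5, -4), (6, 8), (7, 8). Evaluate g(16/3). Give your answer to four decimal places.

Let M_i = g''(x_i). Step sizes h_i = 3, 2, 1, 1; slopes of the chords Δ_i = (y_(i+1) - y_i)/h_i = 4/3, -3, 12, 0.
  3·M_0 + 10·M_1 + 2·M_2 = 6(Δ_1 - Δ_0) = -26
  2·M_1 + 6·M_2 + 1·M_3 = 6(Δ_2 - Δ_1) = 90
  1·M_2 + 4·M_3 + 1·M_4 = 6(Δ_3 - Δ_2) = -72
Natural end conditions: M_0 = M_4 = 0.
Solving the tridiagonal system: M_0 = 0, M_1 = -731/107, M_2 = 2264/107, M_3 = -2492/107, M_4 = 0.
On [5, 6], g(t) = -4 + 2834/321·(t - 5) + 1132/107·(t - 5)² - 2378/321·(t - 5)³.
With (t - 5) = 1/3: g(16/3) = -1352/8667.

-0.1560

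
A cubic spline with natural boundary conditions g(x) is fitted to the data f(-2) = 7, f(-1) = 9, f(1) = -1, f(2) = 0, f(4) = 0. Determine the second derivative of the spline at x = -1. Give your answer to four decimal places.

Write M_i for g''(x_i). With h_i = 1, 2, 1, 2 and divided differences Δ_i = 2, -5, 1, 0, the continuity of g' gives the tridiagonal system
  1·M_0 + 6·M_1 + 2·M_2 = 6(Δ_1 - Δ_0) = -42
  2·M_1 + 6·M_2 + 1·M_3 = 6(Δ_2 - Δ_1) = 36
  1·M_2 + 6·M_3 + 2·M_4 = 6(Δ_3 - Δ_2) = -6
Natural end conditions: M_0 = M_4 = 0.
Hence M_0 = 0, M_1 = -319/31, M_2 = 306/31, M_3 = -82/31, M_4 = 0.

-10.2903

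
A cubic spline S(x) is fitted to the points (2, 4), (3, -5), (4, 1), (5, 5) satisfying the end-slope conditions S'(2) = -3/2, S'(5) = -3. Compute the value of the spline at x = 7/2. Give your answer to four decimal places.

Put M_i = S'' at the i-th knot. Here h = (1, 1, 1) and Δ = (-9, 6, 4), so the interior equations h_(i-1)·M_(i-1) + 2(h_(i-1)+h_i)·M_i + h_i·M_(i+1) = 6(Δ_i − Δ_(i-1)) read
  1·M_0 + 4·M_1 + 1·M_2 = 6(Δ_1 - Δ_0) = 90
  1·M_1 + 4·M_2 + 1·M_3 = 6(Δ_2 - Δ_1) = -12
Clamped end conditions give two more equations: 2h_0·M_0 + h_0·M_1 = 6(Δ_0 - S'(2)) = -45 and h_2·M_2 + 2h_2·M_3 = 6(S'(5) - Δ_2) = -42.
Forward elimination and back-substitution give M_0 = -198/5, M_1 = 171/5, M_2 = -36/5, M_3 = -87/5.
On [3, 4], S(x) = -5 - 21/5·(x - 3) + 171/10·(x - 3)² - 69/10·(x - 3)³.
With (x - 3) = 1/2: S(7/2) = -59/16.

-3.6875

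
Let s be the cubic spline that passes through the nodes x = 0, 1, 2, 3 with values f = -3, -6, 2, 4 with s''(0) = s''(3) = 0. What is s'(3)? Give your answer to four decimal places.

-0.3333

Put σ_i = s'' at the i-th knot. Here h = (1, 1, 1) and Δ = (-3, 8, 2), so the interior equations h_(i-1)·σ_(i-1) + 2(h_(i-1)+h_i)·σ_i + h_i·σ_(i+1) = 6(Δ_i − Δ_(i-1)) read
  1·σ_0 + 4·σ_1 + 1·σ_2 = 6(Δ_1 - Δ_0) = 66
  1·σ_1 + 4·σ_2 + 1·σ_3 = 6(Δ_2 - Δ_1) = -36
Natural end conditions: σ_0 = σ_3 = 0.
Solving the tridiagonal system: σ_0 = 0, σ_1 = 20, σ_2 = -14, σ_3 = 0.
On [2, 3], s'(x) = b_2 + 2c_2·(x - 2) + 3d_2·(x - 2)² with b_2 = Δ_2 - h_2(2σ_2 + σ_3)/6 = 20/3, c_2 = σ_2/2 = -7, d_2 = (σ_3 - σ_2)/(6h_2) = 7/3. So s'(3) = -1/3.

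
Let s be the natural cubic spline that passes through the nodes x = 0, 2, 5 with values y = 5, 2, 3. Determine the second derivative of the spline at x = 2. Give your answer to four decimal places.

1.1000

Put m_i = s'' at the i-th knot. Here h = (2, 3) and Δ = (-3/2, 1/3), so the interior equations h_(i-1)·m_(i-1) + 2(h_(i-1)+h_i)·m_i + h_i·m_(i+1) = 6(Δ_i − Δ_(i-1)) read
  2·m_0 + 10·m_1 + 3·m_2 = 6(Δ_1 - Δ_0) = 11
Natural end conditions: m_0 = m_2 = 0.
Forward elimination and back-substitution give m_0 = 0, m_1 = 11/10, m_2 = 0.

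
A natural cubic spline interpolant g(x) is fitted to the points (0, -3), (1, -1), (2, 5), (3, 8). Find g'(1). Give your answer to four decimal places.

4.5333

Write m_i for g''(x_i). With h_i = 1, 1, 1 and divided differences Δ_i = 2, 6, 3, the continuity of g' gives the tridiagonal system
  1·m_0 + 4·m_1 + 1·m_2 = 6(Δ_1 - Δ_0) = 24
  1·m_1 + 4·m_2 + 1·m_3 = 6(Δ_2 - Δ_1) = -18
Natural end conditions: m_0 = m_3 = 0.
Solving the tridiagonal system: m_0 = 0, m_1 = 38/5, m_2 = -32/5, m_3 = 0.
On [1, 2], g'(x) = b_1 + 2c_1·(x - 1) + 3d_1·(x - 1)² with b_1 = Δ_1 - h_1(2m_1 + m_2)/6 = 68/15, c_1 = m_1/2 = 19/5, d_1 = (m_2 - m_1)/(6h_1) = -7/3. So g'(1) = 68/15.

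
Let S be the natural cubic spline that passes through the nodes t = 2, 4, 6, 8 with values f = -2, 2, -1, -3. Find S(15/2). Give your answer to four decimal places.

With M_i denoting the second derivative at x_i, h_i = 2, 2, 2, and Δ_i = (y_(i+1) − y_i)/h_i = 2, -3/2, -1:
  2·M_0 + 8·M_1 + 2·M_2 = 6(Δ_1 - Δ_0) = -21
  2·M_1 + 8·M_2 + 2·M_3 = 6(Δ_2 - Δ_1) = 3
Natural end conditions: M_0 = M_3 = 0.
Forward elimination and back-substitution give M_0 = 0, M_1 = -29/10, M_2 = 11/10, M_3 = 0.
On [6, 8], S(t) = -1 - 26/15·(t - 6) + 11/20·(t - 6)² - 11/120·(t - 6)³.
With (t - 6) = 3/2: S(15/2) = -171/64.

-2.6719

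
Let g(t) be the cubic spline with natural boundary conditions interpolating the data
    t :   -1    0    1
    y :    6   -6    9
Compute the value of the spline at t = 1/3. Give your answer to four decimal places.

Put σ_i = g'' at the i-th knot. Here h = (1, 1) and Δ = (-12, 15), so the interior equations h_(i-1)·σ_(i-1) + 2(h_(i-1)+h_i)·σ_i + h_i·σ_(i+1) = 6(Δ_i − Δ_(i-1)) read
  1·σ_0 + 4·σ_1 + 1·σ_2 = 6(Δ_1 - Δ_0) = 162
Natural end conditions: σ_0 = σ_2 = 0.
Hence σ_0 = 0, σ_1 = 81/2, σ_2 = 0.
On [0, 1], g(t) = -6 + 3/2·t + 81/4·t² - 27/4·t³.
With t = 1/3: g(1/3) = -7/2.

-3.5000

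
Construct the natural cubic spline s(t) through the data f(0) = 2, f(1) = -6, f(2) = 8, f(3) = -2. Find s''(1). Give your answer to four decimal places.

Put m_i = s'' at the i-th knot. Here h = (1, 1, 1) and Δ = (-8, 14, -10), so the interior equations h_(i-1)·m_(i-1) + 2(h_(i-1)+h_i)·m_i + h_i·m_(i+1) = 6(Δ_i − Δ_(i-1)) read
  1·m_0 + 4·m_1 + 1·m_2 = 6(Δ_1 - Δ_0) = 132
  1·m_1 + 4·m_2 + 1·m_3 = 6(Δ_2 - Δ_1) = -144
Natural end conditions: m_0 = m_3 = 0.
Forward elimination and back-substitution give m_0 = 0, m_1 = 224/5, m_2 = -236/5, m_3 = 0.

44.8000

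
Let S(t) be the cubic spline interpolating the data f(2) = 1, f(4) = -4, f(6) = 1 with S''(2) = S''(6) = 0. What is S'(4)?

0

With σ_i denoting the second derivative at x_i, h_i = 2, 2, and Δ_i = (y_(i+1) − y_i)/h_i = -5/2, 5/2:
  2·σ_0 + 8·σ_1 + 2·σ_2 = 6(Δ_1 - Δ_0) = 30
Natural end conditions: σ_0 = σ_2 = 0.
Forward elimination and back-substitution give σ_0 = 0, σ_1 = 15/4, σ_2 = 0.
On [4, 6], S'(t) = b_1 + 2c_1·(t - 4) + 3d_1·(t - 4)² with b_1 = Δ_1 - h_1(2σ_1 + σ_2)/6 = 0, c_1 = σ_1/2 = 15/8, d_1 = (σ_2 - σ_1)/(6h_1) = -5/16. So S'(4) = 0.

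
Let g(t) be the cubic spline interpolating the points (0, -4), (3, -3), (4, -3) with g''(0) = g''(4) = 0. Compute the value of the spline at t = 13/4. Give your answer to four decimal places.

-2.9863

Let M_i = g''(x_i). Step sizes h_i = 3, 1; slopes of the chords Δ_i = (y_(i+1) - y_i)/h_i = 1/3, 0.
  3·M_0 + 8·M_1 + 1·M_2 = 6(Δ_1 - Δ_0) = -2
Natural end conditions: M_0 = M_2 = 0.
Solving the tridiagonal system: M_0 = 0, M_1 = -1/4, M_2 = 0.
On [3, 4], g(t) = -3 + 1/12·(t - 3) - 1/8·(t - 3)² + 1/24·(t - 3)³.
With (t - 3) = 1/4: g(13/4) = -1529/512.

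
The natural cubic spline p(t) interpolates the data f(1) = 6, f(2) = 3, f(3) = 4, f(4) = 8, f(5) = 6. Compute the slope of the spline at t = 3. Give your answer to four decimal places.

3.7500

Write m_i for p''(x_i). With h_i = 1, 1, 1, 1 and divided differences Δ_i = -3, 1, 4, -2, the continuity of p' gives the tridiagonal system
  1·m_0 + 4·m_1 + 1·m_2 = 6(Δ_1 - Δ_0) = 24
  1·m_1 + 4·m_2 + 1·m_3 = 6(Δ_2 - Δ_1) = 18
  1·m_2 + 4·m_3 + 1·m_4 = 6(Δ_3 - Δ_2) = -36
Natural end conditions: m_0 = m_4 = 0.
Solving: m_0 = 0, m_1 = 9/2, m_2 = 6, m_3 = -21/2, m_4 = 0.
On [3, 4], p'(t) = b_2 + 2c_2·(t - 3) + 3d_2·(t - 3)² with b_2 = Δ_2 - h_2(2m_2 + m_3)/6 = 15/4, c_2 = m_2/2 = 3, d_2 = (m_3 - m_2)/(6h_2) = -11/4. So p'(3) = 15/4.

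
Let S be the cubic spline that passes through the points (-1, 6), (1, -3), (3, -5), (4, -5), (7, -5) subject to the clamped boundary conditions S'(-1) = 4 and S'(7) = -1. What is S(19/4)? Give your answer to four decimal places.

-4.8660

Put M_i = S'' at the i-th knot. Here h = (2, 2, 1, 3) and Δ = (-9/2, -1, 0, 0), so the interior equations h_(i-1)·M_(i-1) + 2(h_(i-1)+h_i)·M_i + h_i·M_(i+1) = 6(Δ_i − Δ_(i-1)) read
  2·M_0 + 8·M_1 + 2·M_2 = 6(Δ_1 - Δ_0) = 21
  2·M_1 + 6·M_2 + 1·M_3 = 6(Δ_2 - Δ_1) = 6
  1·M_2 + 8·M_3 + 3·M_4 = 6(Δ_3 - Δ_2) = 0
Clamped end conditions give two more equations: 2h_0·M_0 + h_0·M_1 = 6(Δ_0 - S'(-1)) = -51 and h_3·M_3 + 2h_3·M_4 = 6(S'(7) - Δ_3) = -6.
Solving: M_0 = -521/32, M_1 = 113/16, M_2 = -47/32, M_3 = 11/16, M_4 = -43/32.
On [4, 7], S(x) = -5 - 1/64·(x - 4) + 11/32·(x - 4)² - 65/576·(x - 4)³.
With (x - 4) = 3/4: S(19/4) = -19931/4096.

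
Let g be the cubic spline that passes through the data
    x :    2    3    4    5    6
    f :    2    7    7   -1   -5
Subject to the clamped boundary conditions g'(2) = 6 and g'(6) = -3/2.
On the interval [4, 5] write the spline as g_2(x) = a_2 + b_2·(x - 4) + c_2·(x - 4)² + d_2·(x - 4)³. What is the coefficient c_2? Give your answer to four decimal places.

-6.5625

Write M_i for g''(x_i). With h_i = 1, 1, 1, 1 and divided differences Δ_i = 5, 0, -8, -4, the continuity of g' gives the tridiagonal system
  1·M_0 + 4·M_1 + 1·M_2 = 6(Δ_1 - Δ_0) = -30
  1·M_1 + 4·M_2 + 1·M_3 = 6(Δ_2 - Δ_1) = -48
  1·M_2 + 4·M_3 + 1·M_4 = 6(Δ_3 - Δ_2) = 24
Clamped end conditions give two more equations: 2h_0·M_0 + h_0·M_1 = 6(Δ_0 - g'(2)) = -6 and h_3·M_3 + 2h_3·M_4 = 6(g'(6) - Δ_3) = 15.
Solving the tridiagonal system: M_0 = -57/56, M_1 = -111/28, M_2 = -105/8, M_3 = 237/28, M_4 = 183/56.
On [4, 5], with g_2(x) = a_2 + b_2·(x - 4) + c_2·(x - 4)² + d_2·(x - 4)³: c_2 = M_2/2 = -105/16, d_2 = (M_3 - M_2)/(6h_2) = 403/112, b_2 = Δ_2 - h_2(2M_2 + M_3)/6 = -141/28.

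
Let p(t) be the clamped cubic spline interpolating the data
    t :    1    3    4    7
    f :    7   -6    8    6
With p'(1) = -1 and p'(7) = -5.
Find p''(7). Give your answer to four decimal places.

3.8333

Let M_i = p''(x_i). Step sizes h_i = 2, 1, 3; slopes of the chords Δ_i = (y_(i+1) - y_i)/h_i = -13/2, 14, -2/3.
  2·M_0 + 6·M_1 + 1·M_2 = 6(Δ_1 - Δ_0) = 123
  1·M_1 + 8·M_2 + 3·M_3 = 6(Δ_2 - Δ_1) = -88
Clamped end conditions give two more equations: 2h_0·M_0 + h_0·M_1 = 6(Δ_0 - p'(1)) = -33 and h_2·M_2 + 2h_2·M_3 = 6(p'(7) - Δ_2) = -26.
Hence M_0 = -143/6, M_1 = 187/6, M_2 = -49/3, M_3 = 23/6.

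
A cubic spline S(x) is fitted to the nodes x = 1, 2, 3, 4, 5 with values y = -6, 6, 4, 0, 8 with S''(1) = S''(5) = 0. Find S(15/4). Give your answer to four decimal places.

0.0809

Put m_i = S'' at the i-th knot. Here h = (1, 1, 1, 1) and Δ = (12, -2, -4, 8), so the interior equations h_(i-1)·m_(i-1) + 2(h_(i-1)+h_i)·m_i + h_i·m_(i+1) = 6(Δ_i − Δ_(i-1)) read
  1·m_0 + 4·m_1 + 1·m_2 = 6(Δ_1 - Δ_0) = -84
  1·m_1 + 4·m_2 + 1·m_3 = 6(Δ_2 - Δ_1) = -12
  1·m_2 + 4·m_3 + 1·m_4 = 6(Δ_3 - Δ_2) = 72
Natural end conditions: m_0 = m_4 = 0.
Forward elimination and back-substitution give m_0 = 0, m_1 = -285/14, m_2 = -18/7, m_3 = 261/14, m_4 = 0.
On [3, 4], S(x) = 4 - 25/4·(x - 3) - 9/7·(x - 3)² + 99/28·(x - 3)³.
With (x - 3) = 3/4: S(15/4) = 145/1792.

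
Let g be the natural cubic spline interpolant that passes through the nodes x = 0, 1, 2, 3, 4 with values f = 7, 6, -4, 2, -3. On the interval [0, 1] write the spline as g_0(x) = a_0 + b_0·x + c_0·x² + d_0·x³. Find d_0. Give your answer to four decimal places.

-3.7500

Let M_i = g''(x_i). Step sizes h_i = 1, 1, 1, 1; slopes of the chords Δ_i = (y_(i+1) - y_i)/h_i = -1, -10, 6, -5.
  1·M_0 + 4·M_1 + 1·M_2 = 6(Δ_1 - Δ_0) = -54
  1·M_1 + 4·M_2 + 1·M_3 = 6(Δ_2 - Δ_1) = 96
  1·M_2 + 4·M_3 + 1·M_4 = 6(Δ_3 - Δ_2) = -66
Natural end conditions: M_0 = M_4 = 0.
Solving the tridiagonal system: M_0 = 0, M_1 = -45/2, M_2 = 36, M_3 = -51/2, M_4 = 0.
On [0, 1], with g_0(x) = a_0 + b_0·x + c_0·x² + d_0·x³: c_0 = M_0/2 = 0, d_0 = (M_1 - M_0)/(6h_0) = -15/4, b_0 = Δ_0 - h_0(2M_0 + M_1)/6 = 11/4.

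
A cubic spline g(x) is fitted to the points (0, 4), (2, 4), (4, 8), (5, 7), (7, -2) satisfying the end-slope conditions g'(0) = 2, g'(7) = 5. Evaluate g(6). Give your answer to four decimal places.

0.1117

Let σ_i = g''(x_i). Step sizes h_i = 2, 2, 1, 2; slopes of the chords Δ_i = (y_(i+1) - y_i)/h_i = 0, 2, -1, -9/2.
  2·σ_0 + 8·σ_1 + 2·σ_2 = 6(Δ_1 - Δ_0) = 12
  2·σ_1 + 6·σ_2 + 1·σ_3 = 6(Δ_2 - Δ_1) = -18
  1·σ_2 + 6·σ_3 + 2·σ_4 = 6(Δ_3 - Δ_2) = -21
Clamped end conditions give two more equations: 2h_0·σ_0 + h_0·σ_1 = 6(Δ_0 - g'(0)) = -12 and h_3·σ_3 + 2h_3·σ_4 = 6(g'(7) - Δ_3) = 57.
Hence σ_0 = -567/122, σ_1 = 201/61, σ_2 = -309/122, σ_3 = -573/61, σ_4 = 4623/244.
On [5, 7], g(x) = 7 - 1111/244·(x - 5) - 573/122·(x - 5)² + 2305/976·(x - 5)³.
With (x - 5) = 1: g(6) = 109/976.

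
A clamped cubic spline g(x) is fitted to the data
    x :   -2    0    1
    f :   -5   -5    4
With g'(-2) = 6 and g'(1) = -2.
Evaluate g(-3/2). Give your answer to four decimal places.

-4.1250

Let σ_i = g''(x_i). Step sizes h_i = 2, 1; slopes of the chords Δ_i = (y_(i+1) - y_i)/h_i = 0, 9.
  2·σ_0 + 6·σ_1 + 1·σ_2 = 6(Δ_1 - Δ_0) = 54
Clamped end conditions give two more equations: 2h_0·σ_0 + h_0·σ_1 = 6(Δ_0 - g'(-2)) = -36 and h_1·σ_1 + 2h_1·σ_2 = 6(g'(1) - Δ_1) = -66.
Solving: σ_0 = -62/3, σ_1 = 70/3, σ_2 = -134/3.
On [-2, 0], g(x) = -5 + 6·(x + 2) - 31/3·(x + 2)² + 11/3·(x + 2)³.
With (x + 2) = 1/2: g(-3/2) = -33/8.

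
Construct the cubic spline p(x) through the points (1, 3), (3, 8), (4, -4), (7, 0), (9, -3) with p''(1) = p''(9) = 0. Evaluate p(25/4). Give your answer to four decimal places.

Put m_i = p'' at the i-th knot. Here h = (2, 1, 3, 2) and Δ = (5/2, -12, 4/3, -3/2), so the interior equations h_(i-1)·m_(i-1) + 2(h_(i-1)+h_i)·m_i + h_i·m_(i+1) = 6(Δ_i − Δ_(i-1)) read
  2·m_0 + 6·m_1 + 1·m_2 = 6(Δ_1 - Δ_0) = -87
  1·m_1 + 8·m_2 + 3·m_3 = 6(Δ_2 - Δ_1) = 80
  3·m_2 + 10·m_3 + 2·m_4 = 6(Δ_3 - Δ_2) = -17
Natural end conditions: m_0 = m_4 = 0.
Hence m_0 = 0, m_1 = -1757/104, m_2 = 747/52, m_3 = -625/104, m_4 = 0.
On [4, 7], p(x) = -4 - 6257/624·(x - 4) + 747/104·(x - 4)² - 163/144·(x - 4)³.
With (x - 4) = 9/4: p(25/4) = -41167/13312.

-3.0925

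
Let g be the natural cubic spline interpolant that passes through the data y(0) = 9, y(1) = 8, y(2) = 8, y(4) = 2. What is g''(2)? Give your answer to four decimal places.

Put M_i = g'' at the i-th knot. Here h = (1, 1, 2) and Δ = (-1, 0, -3), so the interior equations h_(i-1)·M_(i-1) + 2(h_(i-1)+h_i)·M_i + h_i·M_(i+1) = 6(Δ_i − Δ_(i-1)) read
  1·M_0 + 4·M_1 + 1·M_2 = 6(Δ_1 - Δ_0) = 6
  1·M_1 + 6·M_2 + 2·M_3 = 6(Δ_2 - Δ_1) = -18
Natural end conditions: M_0 = M_3 = 0.
Solving: M_0 = 0, M_1 = 54/23, M_2 = -78/23, M_3 = 0.

-3.3913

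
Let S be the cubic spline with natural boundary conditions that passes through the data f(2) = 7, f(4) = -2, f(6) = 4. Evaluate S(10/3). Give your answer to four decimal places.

Write σ_i for S''(x_i). With h_i = 2, 2 and divided differences Δ_i = -9/2, 3, the continuity of S' gives the tridiagonal system
  2·σ_0 + 8·σ_1 + 2·σ_2 = 6(Δ_1 - Δ_0) = 45
Natural end conditions: σ_0 = σ_2 = 0.
Solving the tridiagonal system: σ_0 = 0, σ_1 = 45/8, σ_2 = 0.
On [2, 4], S(t) = 7 - 51/8·(t - 2) + 0·(t - 2)² + 15/32·(t - 2)³.
With (t - 2) = 4/3: S(10/3) = -7/18.

-0.3889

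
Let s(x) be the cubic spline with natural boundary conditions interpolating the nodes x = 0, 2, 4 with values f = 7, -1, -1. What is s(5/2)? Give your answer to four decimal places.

Let m_i = s''(x_i). Step sizes h_i = 2, 2; slopes of the chords Δ_i = (y_(i+1) - y_i)/h_i = -4, 0.
  2·m_0 + 8·m_1 + 2·m_2 = 6(Δ_1 - Δ_0) = 24
Natural end conditions: m_0 = m_2 = 0.
Solving the tridiagonal system: m_0 = 0, m_1 = 3, m_2 = 0.
On [2, 4], s(x) = -1 - 2·(x - 2) + 3/2·(x - 2)² - 1/4·(x - 2)³.
With (x - 2) = 1/2: s(5/2) = -53/32.

-1.6563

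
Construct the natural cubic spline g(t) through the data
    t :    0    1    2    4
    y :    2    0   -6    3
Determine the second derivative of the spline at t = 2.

12

With M_i denoting the second derivative at x_i, h_i = 1, 1, 2, and Δ_i = (y_(i+1) − y_i)/h_i = -2, -6, 9/2:
  1·M_0 + 4·M_1 + 1·M_2 = 6(Δ_1 - Δ_0) = -24
  1·M_1 + 6·M_2 + 2·M_3 = 6(Δ_2 - Δ_1) = 63
Natural end conditions: M_0 = M_3 = 0.
Solving the tridiagonal system: M_0 = 0, M_1 = -9, M_2 = 12, M_3 = 0.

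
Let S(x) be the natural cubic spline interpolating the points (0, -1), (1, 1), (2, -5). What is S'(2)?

-8

Put M_i = S'' at the i-th knot. Here h = (1, 1) and Δ = (2, -6), so the interior equations h_(i-1)·M_(i-1) + 2(h_(i-1)+h_i)·M_i + h_i·M_(i+1) = 6(Δ_i − Δ_(i-1)) read
  1·M_0 + 4·M_1 + 1·M_2 = 6(Δ_1 - Δ_0) = -48
Natural end conditions: M_0 = M_2 = 0.
Solving the tridiagonal system: M_0 = 0, M_1 = -12, M_2 = 0.
On [1, 2], S'(x) = b_1 + 2c_1·(x - 1) + 3d_1·(x - 1)² with b_1 = Δ_1 - h_1(2M_1 + M_2)/6 = -2, c_1 = M_1/2 = -6, d_1 = (M_2 - M_1)/(6h_1) = 2. So S'(2) = -8.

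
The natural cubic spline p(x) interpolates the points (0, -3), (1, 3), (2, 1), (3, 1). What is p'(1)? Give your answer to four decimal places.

1.4667

Put σ_i = p'' at the i-th knot. Here h = (1, 1, 1) and Δ = (6, -2, 0), so the interior equations h_(i-1)·σ_(i-1) + 2(h_(i-1)+h_i)·σ_i + h_i·σ_(i+1) = 6(Δ_i − Δ_(i-1)) read
  1·σ_0 + 4·σ_1 + 1·σ_2 = 6(Δ_1 - Δ_0) = -48
  1·σ_1 + 4·σ_2 + 1·σ_3 = 6(Δ_2 - Δ_1) = 12
Natural end conditions: σ_0 = σ_3 = 0.
Solving: σ_0 = 0, σ_1 = -68/5, σ_2 = 32/5, σ_3 = 0.
On [1, 2], p'(x) = b_1 + 2c_1·(x - 1) + 3d_1·(x - 1)² with b_1 = Δ_1 - h_1(2σ_1 + σ_2)/6 = 22/15, c_1 = σ_1/2 = -34/5, d_1 = (σ_2 - σ_1)/(6h_1) = 10/3. So p'(1) = 22/15.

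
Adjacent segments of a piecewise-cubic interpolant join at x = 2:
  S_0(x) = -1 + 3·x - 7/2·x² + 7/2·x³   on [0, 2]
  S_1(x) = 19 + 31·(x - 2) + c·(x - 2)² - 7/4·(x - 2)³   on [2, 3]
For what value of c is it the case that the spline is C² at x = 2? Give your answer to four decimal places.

S_0''(x) = -7 + 21·x, so S_0''(2) = 35. On the right, S_1''(2) = 2c, so c = 35/2.

17.5000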